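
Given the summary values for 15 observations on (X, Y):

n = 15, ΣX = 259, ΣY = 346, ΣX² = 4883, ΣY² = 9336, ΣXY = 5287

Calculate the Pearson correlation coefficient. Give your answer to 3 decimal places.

-0.921

r = (nΣXY − ΣXΣY) / √[(nΣX² − (ΣX)²)(nΣY² − (ΣY)²)]
Numerator: 15×5287 − 259×346 = -10309
Denominator: √[(73245 − 67081)(140040 − 119716)] = √[6164 × 20324] = 11192.7269
r = -10309 / 11192.7269 ≈ -0.921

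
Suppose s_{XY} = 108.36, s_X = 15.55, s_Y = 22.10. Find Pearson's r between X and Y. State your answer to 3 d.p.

0.315

r = Cov(X,Y) / (s_X · s_Y) = 108.36 / (15.55 × 22.10)
  = 108.36 / 343.6550 ≈ 0.315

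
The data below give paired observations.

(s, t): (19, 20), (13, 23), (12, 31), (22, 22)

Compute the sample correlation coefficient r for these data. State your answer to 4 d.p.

n = 4, Σs = 66, Σt = 96, Σs² = 1158, Σt² = 2374, Σst = 1535
nΣst − ΣsΣt = 6140 − 6336 = -196
nΣs² − (Σs)² = 4632 − 4356 = 276; nΣt² − (Σt)² = 9496 − 9216 = 280
r = -196 / √(276 × 280) = -196 / 277.9928 ≈ -0.7051

-0.7051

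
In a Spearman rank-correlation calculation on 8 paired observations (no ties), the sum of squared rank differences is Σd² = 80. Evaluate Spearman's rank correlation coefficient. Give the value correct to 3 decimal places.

ρ = 1 − 6Σd² / [n(n²−1)] = 1 − 6×80 / (8×63)
  = 1 − 480/504 = 1 − 0.9524 ≈ 0.048

0.048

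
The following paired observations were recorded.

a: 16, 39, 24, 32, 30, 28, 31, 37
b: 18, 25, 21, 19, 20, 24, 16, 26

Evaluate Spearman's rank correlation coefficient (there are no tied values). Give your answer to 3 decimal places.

0.452

Rank a: 1, 8, 2, 6, 4, 3, 5, 7
Rank b: 2, 7, 5, 3, 4, 6, 1, 8
d = rank(a) − rank(b): -1, 1, -3, 3, 0, -3, 4, -1; Σd² = 46
ρ = 1 − 6Σd² / [n(n²−1)] = 1 − 6×46 / (8×63) = 1 − 276/504 ≈ 0.452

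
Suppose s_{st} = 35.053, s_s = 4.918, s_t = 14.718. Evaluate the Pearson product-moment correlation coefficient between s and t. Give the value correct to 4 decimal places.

r = Cov(s,t) / (s_s · s_t) = 35.053 / (4.918 × 14.718)
  = 35.053 / 72.3831 ≈ 0.4843

0.4843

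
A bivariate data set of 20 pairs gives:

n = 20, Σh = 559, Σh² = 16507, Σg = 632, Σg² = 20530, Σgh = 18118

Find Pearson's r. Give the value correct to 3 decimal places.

0.646

r = (nΣgh − ΣgΣh) / √[(nΣg² − (Σg)²)(nΣh² − (Σh)²)]
Numerator: 20×18118 − 632×559 = 9072
Denominator: √[(410600 − 399424)(330140 − 312481)] = √[11176 × 17659] = 14048.3801
r = 9072 / 14048.3801 ≈ 0.646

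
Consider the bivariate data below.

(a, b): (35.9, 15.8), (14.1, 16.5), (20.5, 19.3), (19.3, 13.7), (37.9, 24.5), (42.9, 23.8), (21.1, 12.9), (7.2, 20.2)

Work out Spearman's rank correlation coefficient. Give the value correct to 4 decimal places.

0.3095

Rank a: 6, 2, 4, 3, 7, 8, 5, 1
Rank b: 3, 4, 5, 2, 8, 7, 1, 6
d = rank(a) − rank(b): 3, -2, -1, 1, -1, 1, 4, -5; Σd² = 58
ρ = 1 − 6Σd² / [n(n²−1)] = 1 − 6×58 / (8×63) = 1 − 348/504 ≈ 0.3095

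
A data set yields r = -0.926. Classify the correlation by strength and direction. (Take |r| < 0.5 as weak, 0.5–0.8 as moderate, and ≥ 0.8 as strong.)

r = -0.926 < 0 so the relationship is negative.
|r| = 0.926, which falls in the strong range.

strong negative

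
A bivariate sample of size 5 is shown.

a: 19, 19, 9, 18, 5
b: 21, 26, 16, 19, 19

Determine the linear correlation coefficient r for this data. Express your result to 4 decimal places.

n = 5, Σa = 70, Σb = 101, Σa² = 1152, Σb² = 2095, Σab = 1474
nΣab − ΣaΣb = 7370 − 7070 = 300
nΣa² − (Σa)² = 5760 − 4900 = 860; nΣb² − (Σb)² = 10475 − 10201 = 274
r = 300 / √(860 × 274) = 300 / 485.4276 ≈ 0.6180

0.6180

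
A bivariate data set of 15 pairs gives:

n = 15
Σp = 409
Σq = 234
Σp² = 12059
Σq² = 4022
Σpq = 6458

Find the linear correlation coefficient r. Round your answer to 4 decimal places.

r = (nΣpq − ΣpΣq) / √[(nΣp² − (Σp)²)(nΣq² − (Σq)²)]
Numerator: 15×6458 − 409×234 = 1164
Denominator: √[(180885 − 167281)(60330 − 54756)] = √[13604 × 5574] = 8707.9674
r = 1164 / 8707.9674 ≈ 0.1337

0.1337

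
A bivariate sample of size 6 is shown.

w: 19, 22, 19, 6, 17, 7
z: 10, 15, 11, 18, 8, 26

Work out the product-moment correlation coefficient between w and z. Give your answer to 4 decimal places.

n = 6, Σw = 90, Σz = 88, Σw² = 1580, Σz² = 1510, Σwz = 1155
nΣwz − ΣwΣz = 6930 − 7920 = -990
nΣw² − (Σw)² = 9480 − 8100 = 1380; nΣz² − (Σz)² = 9060 − 7744 = 1316
r = -990 / √(1380 × 1316) = -990 / 1347.6201 ≈ -0.7346

-0.7346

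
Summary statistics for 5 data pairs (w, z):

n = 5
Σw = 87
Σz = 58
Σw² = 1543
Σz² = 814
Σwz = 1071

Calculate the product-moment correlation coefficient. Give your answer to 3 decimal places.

0.962

r = (nΣwz − ΣwΣz) / √[(nΣw² − (Σw)²)(nΣz² − (Σz)²)]
Numerator: 5×1071 − 87×58 = 309
Denominator: √[(7715 − 7569)(4070 − 3364)] = √[146 × 706] = 321.0545
r = 309 / 321.0545 ≈ 0.962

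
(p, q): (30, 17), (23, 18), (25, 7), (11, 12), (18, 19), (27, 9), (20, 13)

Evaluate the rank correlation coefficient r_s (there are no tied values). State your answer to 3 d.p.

-0.250

Rank p: 7, 4, 5, 1, 2, 6, 3
Rank q: 5, 6, 1, 3, 7, 2, 4
d = rank(p) − rank(q): 2, -2, 4, -2, -5, 4, -1; Σd² = 70
ρ = 1 − 6Σd² / [n(n²−1)] = 1 − 6×70 / (7×48) = 1 − 420/336 ≈ -0.250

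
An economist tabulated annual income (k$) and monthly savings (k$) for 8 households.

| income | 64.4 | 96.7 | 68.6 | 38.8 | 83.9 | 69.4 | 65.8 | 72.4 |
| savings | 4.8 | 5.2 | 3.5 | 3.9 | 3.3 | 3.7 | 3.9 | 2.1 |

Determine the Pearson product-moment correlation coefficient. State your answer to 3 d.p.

0.161

n = 8, Σx = 560, Σy = 30.4, Σx² = 41136.62, Σy² = 121.74, Σxy = 2145.69
nΣxy − ΣxΣy = 17165.52 − 17024 = 141.52
nΣx² − (Σx)² = 329092.96 − 313600 = 15492.96; nΣy² − (Σy)² = 973.92 − 924.16 = 49.76
r = 141.52 / √(15492.96 × 49.76) = 141.52 / 878.0260 ≈ 0.161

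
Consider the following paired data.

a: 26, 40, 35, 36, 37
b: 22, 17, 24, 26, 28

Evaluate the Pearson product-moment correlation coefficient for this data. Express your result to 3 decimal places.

-0.086

n = 5, Σa = 174, Σb = 117, Σa² = 6166, Σb² = 2809, Σab = 4064
nΣab − ΣaΣb = 20320 − 20358 = -38
nΣa² − (Σa)² = 30830 − 30276 = 554; nΣb² − (Σb)² = 14045 − 13689 = 356
r = -38 / √(554 × 356) = -38 / 444.0991 ≈ -0.086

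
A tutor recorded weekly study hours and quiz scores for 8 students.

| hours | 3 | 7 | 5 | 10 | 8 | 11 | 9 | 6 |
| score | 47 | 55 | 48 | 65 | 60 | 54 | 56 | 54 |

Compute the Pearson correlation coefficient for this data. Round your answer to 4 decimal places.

n = 8, Σx = 59, Σy = 439, Σx² = 485, Σy² = 24331, Σxy = 3318
nΣxy − ΣxΣy = 26544 − 25901 = 643
nΣx² − (Σx)² = 3880 − 3481 = 399; nΣy² − (Σy)² = 194648 − 192721 = 1927
r = 643 / √(399 × 1927) = 643 / 876.8540 ≈ 0.7333

0.7333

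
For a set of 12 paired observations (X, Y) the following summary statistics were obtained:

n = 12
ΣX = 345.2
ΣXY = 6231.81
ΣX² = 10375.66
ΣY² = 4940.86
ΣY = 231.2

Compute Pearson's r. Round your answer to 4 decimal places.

-0.9003

r = (nΣXY − ΣXΣY) / √[(nΣX² − (ΣX)²)(nΣY² − (ΣY)²)]
Numerator: 12×6231.81 − 345.2×231.2 = -5028.52
Denominator: √[(124507.92 − 119163.04)(59290.32 − 53453.44)] = √[5344.88 × 5836.88] = 5585.4653
r = -5028.52 / 5585.4653 ≈ -0.9003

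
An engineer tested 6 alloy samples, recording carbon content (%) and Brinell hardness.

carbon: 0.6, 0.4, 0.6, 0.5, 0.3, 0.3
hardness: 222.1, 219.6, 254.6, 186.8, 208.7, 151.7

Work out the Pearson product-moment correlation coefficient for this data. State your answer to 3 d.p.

0.655

n = 6, Σx = 2.7, Σy = 1243.5, Σx² = 1.31, Σy² = 263836.55, Σxy = 575.38
nΣxy − ΣxΣy = 3452.28 − 3357.45 = 94.83
nΣx² − (Σx)² = 7.86 − 7.29 = 0.57; nΣy² − (Σy)² = 1583019.3 − 1546292.25 = 36727.05
r = 94.83 / √(0.57 × 36727.05) = 94.83 / 144.6873 ≈ 0.655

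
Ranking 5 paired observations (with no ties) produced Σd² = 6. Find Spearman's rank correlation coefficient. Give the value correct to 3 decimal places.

0.700

ρ = 1 − 6Σd² / [n(n²−1)] = 1 − 6×6 / (5×24)
  = 1 − 36/120 = 1 − 0.3000 ≈ 0.700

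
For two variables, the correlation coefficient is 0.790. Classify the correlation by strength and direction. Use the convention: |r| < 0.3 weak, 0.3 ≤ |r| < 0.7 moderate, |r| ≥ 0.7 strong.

strong positive

r = 0.790 > 0 so the relationship is positive.
|r| = 0.790, which falls in the strong range.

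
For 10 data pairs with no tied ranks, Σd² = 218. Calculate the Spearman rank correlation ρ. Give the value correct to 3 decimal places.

-0.321

ρ = 1 − 6Σd² / [n(n²−1)] = 1 − 6×218 / (10×99)
  = 1 − 1308/990 = 1 − 1.3212 ≈ -0.321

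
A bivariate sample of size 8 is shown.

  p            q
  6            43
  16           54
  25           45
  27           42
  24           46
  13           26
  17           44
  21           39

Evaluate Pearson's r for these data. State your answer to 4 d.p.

0.1956

n = 8, Σp = 149, Σq = 339, Σp² = 3121, Σq² = 14803, Σpq = 6390
nΣpq − ΣpΣq = 51120 − 50511 = 609
nΣp² − (Σp)² = 24968 − 22201 = 2767; nΣq² − (Σq)² = 118424 − 114921 = 3503
r = 609 / √(2767 × 3503) = 609 / 3113.3264 ≈ 0.1956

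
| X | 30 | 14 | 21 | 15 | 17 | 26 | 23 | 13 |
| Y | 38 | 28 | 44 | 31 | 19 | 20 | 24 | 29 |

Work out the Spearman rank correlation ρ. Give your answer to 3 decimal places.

Rank X: 8, 2, 5, 3, 4, 7, 6, 1
Rank Y: 7, 4, 8, 6, 1, 2, 3, 5
d = rank(X) − rank(Y): 1, -2, -3, -3, 3, 5, 3, -4; Σd² = 82
ρ = 1 − 6Σd² / [n(n²−1)] = 1 − 6×82 / (8×63) = 1 − 492/504 ≈ 0.024

0.024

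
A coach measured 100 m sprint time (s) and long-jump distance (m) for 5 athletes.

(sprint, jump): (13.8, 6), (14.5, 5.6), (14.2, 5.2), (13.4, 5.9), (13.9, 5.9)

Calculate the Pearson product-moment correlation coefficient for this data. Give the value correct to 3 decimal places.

-0.636

n = 5, Σx = 69.8, Σy = 28.6, Σx² = 975.1, Σy² = 164.02, Σxy = 398.91
nΣxy − ΣxΣy = 1994.55 − 1996.28 = -1.73
nΣx² − (Σx)² = 4875.5 − 4872.04 = 3.46; nΣy² − (Σy)² = 820.1 − 817.96 = 2.14
r = -1.73 / √(3.46 × 2.14) = -1.73 / 2.7211 ≈ -0.636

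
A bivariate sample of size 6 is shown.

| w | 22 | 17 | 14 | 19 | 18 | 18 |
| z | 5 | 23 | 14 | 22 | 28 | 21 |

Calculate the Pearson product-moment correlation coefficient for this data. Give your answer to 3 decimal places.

n = 6, Σw = 108, Σz = 113, Σw² = 1978, Σz² = 2459, Σwz = 1997
nΣwz − ΣwΣz = 11982 − 12204 = -222
nΣw² − (Σw)² = 11868 − 11664 = 204; nΣz² − (Σz)² = 14754 − 12769 = 1985
r = -222 / √(204 × 1985) = -222 / 636.3490 ≈ -0.349

-0.349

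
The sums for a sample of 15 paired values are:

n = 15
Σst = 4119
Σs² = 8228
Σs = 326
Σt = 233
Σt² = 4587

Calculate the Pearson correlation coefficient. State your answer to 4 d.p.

r = (nΣst − ΣsΣt) / √[(nΣs² − (Σs)²)(nΣt² − (Σt)²)]
Numerator: 15×4119 − 326×233 = -14173
Denominator: √[(123420 − 106276)(68805 − 54289)] = √[17144 × 14516] = 15775.3702
r = -14173 / 15775.3702 ≈ -0.8984

-0.8984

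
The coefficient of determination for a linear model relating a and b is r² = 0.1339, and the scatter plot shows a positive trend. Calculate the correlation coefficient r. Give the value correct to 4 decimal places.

0.3659

|r| = √0.1339 = 0.3659
The association is positive, so r = 0.3659.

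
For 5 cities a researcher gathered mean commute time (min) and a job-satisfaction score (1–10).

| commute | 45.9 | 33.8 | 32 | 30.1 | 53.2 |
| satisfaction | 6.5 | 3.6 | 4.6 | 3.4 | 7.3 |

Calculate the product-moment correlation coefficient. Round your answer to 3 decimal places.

n = 5, Σx = 195, Σy = 25.4, Σx² = 8009.5, Σy² = 141.22, Σxy = 1057.93
nΣxy − ΣxΣy = 5289.65 − 4953 = 336.65
nΣx² − (Σx)² = 40047.5 − 38025 = 2022.5; nΣy² − (Σy)² = 706.1 − 645.16 = 60.94
r = 336.65 / √(2022.5 × 60.94) = 336.65 / 351.0714 ≈ 0.959

0.959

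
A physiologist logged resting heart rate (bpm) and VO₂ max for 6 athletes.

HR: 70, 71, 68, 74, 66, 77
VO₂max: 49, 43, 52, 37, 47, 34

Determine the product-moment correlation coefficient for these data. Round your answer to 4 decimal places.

-0.8886

n = 6, Σx = 426, Σy = 262, Σx² = 30326, Σy² = 11688, Σxy = 18477
nΣxy − ΣxΣy = 110862 − 111612 = -750
nΣx² − (Σx)² = 181956 − 181476 = 480; nΣy² − (Σy)² = 70128 − 68644 = 1484
r = -750 / √(480 × 1484) = -750 / 843.9905 ≈ -0.8886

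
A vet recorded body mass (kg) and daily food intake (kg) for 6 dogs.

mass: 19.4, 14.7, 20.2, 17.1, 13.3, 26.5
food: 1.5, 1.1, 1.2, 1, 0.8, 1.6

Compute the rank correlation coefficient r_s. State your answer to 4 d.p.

0.8857

Rank mass: 4, 2, 5, 3, 1, 6
Rank food: 5, 3, 4, 2, 1, 6
d = rank(mass) − rank(food): -1, -1, 1, 1, 0, 0; Σd² = 4
ρ = 1 − 6Σd² / [n(n²−1)] = 1 − 6×4 / (6×35) = 1 − 24/210 ≈ 0.8857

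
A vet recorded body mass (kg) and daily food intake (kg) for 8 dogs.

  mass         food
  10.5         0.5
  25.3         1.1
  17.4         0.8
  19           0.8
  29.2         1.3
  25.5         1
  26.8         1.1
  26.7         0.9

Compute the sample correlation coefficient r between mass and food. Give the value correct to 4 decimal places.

0.9275

n = 8, Σx = 180.4, Σy = 7.5, Σx² = 4348.12, Σy² = 7.45, Σxy = 179.17
nΣxy − ΣxΣy = 1433.36 − 1353 = 80.36
nΣx² − (Σx)² = 34784.96 − 32544.16 = 2240.8; nΣy² − (Σy)² = 59.6 − 56.25 = 3.35
r = 80.36 / √(2240.8 × 3.35) = 80.36 / 86.6411 ≈ 0.9275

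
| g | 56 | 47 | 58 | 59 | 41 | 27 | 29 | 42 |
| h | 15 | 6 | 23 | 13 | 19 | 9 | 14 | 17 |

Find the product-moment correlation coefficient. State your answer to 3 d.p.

0.337

n = 8, Σg = 359, Σh = 116, Σg² = 17205, Σh² = 1886, Σgh = 5365
nΣgh − ΣgΣh = 42920 − 41644 = 1276
nΣg² − (Σg)² = 137640 − 128881 = 8759; nΣh² − (Σh)² = 15088 − 13456 = 1632
r = 1276 / √(8759 × 1632) = 1276 / 3780.8317 ≈ 0.337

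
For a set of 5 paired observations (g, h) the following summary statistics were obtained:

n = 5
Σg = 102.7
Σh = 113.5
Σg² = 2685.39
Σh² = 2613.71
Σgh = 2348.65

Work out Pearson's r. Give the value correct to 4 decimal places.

r = (nΣgh − ΣgΣh) / √[(nΣg² − (Σg)²)(nΣh² − (Σh)²)]
Numerator: 5×2348.65 − 102.7×113.5 = 86.8
Denominator: √[(13426.95 − 10547.29)(13068.55 − 12882.25)] = √[2879.66 × 186.3] = 732.4484
r = 86.8 / 732.4484 ≈ 0.1185

0.1185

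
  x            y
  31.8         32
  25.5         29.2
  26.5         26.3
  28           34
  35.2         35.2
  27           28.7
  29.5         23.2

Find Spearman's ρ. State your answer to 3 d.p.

Rank x: 6, 1, 2, 4, 7, 3, 5
Rank y: 5, 4, 2, 6, 7, 3, 1
d = rank(x) − rank(y): 1, -3, 0, -2, 0, 0, 4; Σd² = 30
ρ = 1 − 6Σd² / [n(n²−1)] = 1 − 6×30 / (7×48) = 1 − 180/336 ≈ 0.464

0.464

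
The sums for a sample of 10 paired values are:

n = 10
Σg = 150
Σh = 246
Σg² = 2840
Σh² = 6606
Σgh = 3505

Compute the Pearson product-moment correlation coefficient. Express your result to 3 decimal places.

r = (nΣgh − ΣgΣh) / √[(nΣg² − (Σg)²)(nΣh² − (Σh)²)]
Numerator: 10×3505 − 150×246 = -1850
Denominator: √[(28400 − 22500)(66060 − 60516)] = √[5900 × 5544] = 5719.2307
r = -1850 / 5719.2307 ≈ -0.323

-0.323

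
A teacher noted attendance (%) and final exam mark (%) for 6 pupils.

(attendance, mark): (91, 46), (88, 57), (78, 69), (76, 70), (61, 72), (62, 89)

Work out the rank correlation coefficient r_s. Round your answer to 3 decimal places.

-0.943

Rank attendance: 6, 5, 4, 3, 1, 2
Rank mark: 1, 2, 3, 4, 5, 6
d = rank(attendance) − rank(mark): 5, 3, 1, -1, -4, -4; Σd² = 68
ρ = 1 − 6Σd² / [n(n²−1)] = 1 − 6×68 / (6×35) = 1 − 408/210 ≈ -0.943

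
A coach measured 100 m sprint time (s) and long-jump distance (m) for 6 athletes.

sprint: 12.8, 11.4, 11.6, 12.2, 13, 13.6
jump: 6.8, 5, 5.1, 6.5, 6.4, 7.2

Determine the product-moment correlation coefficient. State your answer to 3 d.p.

0.926

n = 6, Σx = 74.6, Σy = 37, Σx² = 931.16, Σy² = 232.3, Σxy = 463.62
nΣxy − ΣxΣy = 2781.72 − 2760.2 = 21.52
nΣx² − (Σx)² = 5586.96 − 5565.16 = 21.8; nΣy² − (Σy)² = 1393.8 − 1369 = 24.8
r = 21.52 / √(21.8 × 24.8) = 21.52 / 23.2517 ≈ 0.926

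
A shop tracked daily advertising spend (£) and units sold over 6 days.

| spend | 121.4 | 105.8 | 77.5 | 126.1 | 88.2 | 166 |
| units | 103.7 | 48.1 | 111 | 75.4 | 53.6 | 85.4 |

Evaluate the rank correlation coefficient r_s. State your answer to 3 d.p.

-0.086

Rank spend: 4, 3, 1, 5, 2, 6
Rank units: 5, 1, 6, 3, 2, 4
d = rank(spend) − rank(units): -1, 2, -5, 2, 0, 2; Σd² = 38
ρ = 1 − 6Σd² / [n(n²−1)] = 1 − 6×38 / (6×35) = 1 − 228/210 ≈ -0.086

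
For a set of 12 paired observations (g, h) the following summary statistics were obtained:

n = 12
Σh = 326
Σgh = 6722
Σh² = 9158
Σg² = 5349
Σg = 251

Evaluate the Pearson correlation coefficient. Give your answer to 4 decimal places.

r = (nΣgh − ΣgΣh) / √[(nΣg² − (Σg)²)(nΣh² − (Σh)²)]
Numerator: 12×6722 − 251×326 = -1162
Denominator: √[(64188 − 63001)(109896 − 106276)] = √[1187 × 3620] = 2072.9062
r = -1162 / 2072.9062 ≈ -0.5606

-0.5606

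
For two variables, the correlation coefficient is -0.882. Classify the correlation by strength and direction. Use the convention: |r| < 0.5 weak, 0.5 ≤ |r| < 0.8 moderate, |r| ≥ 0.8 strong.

strong negative

r = -0.882 < 0 so the relationship is negative.
|r| = 0.882, which falls in the strong range.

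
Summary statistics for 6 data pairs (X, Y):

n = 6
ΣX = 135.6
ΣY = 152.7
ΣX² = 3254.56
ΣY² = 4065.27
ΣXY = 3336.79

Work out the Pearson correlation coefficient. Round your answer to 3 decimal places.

r = (nΣXY − ΣXΣY) / √[(nΣX² − (ΣX)²)(nΣY² − (ΣY)²)]
Numerator: 6×3336.79 − 135.6×152.7 = -685.38
Denominator: √[(19527.36 − 18387.36)(24391.62 − 23317.29)] = √[1140 × 1074.33] = 1106.6780
r = -685.38 / 1106.6780 ≈ -0.619

-0.619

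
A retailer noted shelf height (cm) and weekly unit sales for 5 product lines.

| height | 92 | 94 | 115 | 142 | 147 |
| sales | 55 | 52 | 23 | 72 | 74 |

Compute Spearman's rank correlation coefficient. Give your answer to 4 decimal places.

0.6000

Rank height: 1, 2, 3, 4, 5
Rank sales: 3, 2, 1, 4, 5
d = rank(height) − rank(sales): -2, 0, 2, 0, 0; Σd² = 8
ρ = 1 − 6Σd² / [n(n²−1)] = 1 − 6×8 / (5×24) = 1 − 48/120 ≈ 0.6000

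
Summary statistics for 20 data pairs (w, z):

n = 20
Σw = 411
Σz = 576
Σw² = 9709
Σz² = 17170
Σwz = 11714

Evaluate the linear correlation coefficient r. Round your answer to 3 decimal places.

-0.143

r = (nΣwz − ΣwΣz) / √[(nΣw² − (Σw)²)(nΣz² − (Σz)²)]
Numerator: 20×11714 − 411×576 = -2456
Denominator: √[(194180 − 168921)(343400 − 331776)] = √[25259 × 11624] = 17135.0698
r = -2456 / 17135.0698 ≈ -0.143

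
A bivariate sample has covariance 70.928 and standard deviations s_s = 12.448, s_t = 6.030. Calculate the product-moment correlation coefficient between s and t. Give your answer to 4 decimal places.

r = Cov(s,t) / (s_s · s_t) = 70.928 / (12.448 × 6.030)
  = 70.928 / 75.0614 ≈ 0.9449

0.9449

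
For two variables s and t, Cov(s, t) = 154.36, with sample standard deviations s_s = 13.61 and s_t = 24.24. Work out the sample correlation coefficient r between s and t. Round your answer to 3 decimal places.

0.468

r = Cov(s,t) / (s_s · s_t) = 154.36 / (13.61 × 24.24)
  = 154.36 / 329.9064 ≈ 0.468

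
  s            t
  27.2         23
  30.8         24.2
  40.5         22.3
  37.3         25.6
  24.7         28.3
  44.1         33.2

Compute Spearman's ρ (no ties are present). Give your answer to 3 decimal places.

0.086

Rank s: 2, 3, 5, 4, 1, 6
Rank t: 2, 3, 1, 4, 5, 6
d = rank(s) − rank(t): 0, 0, 4, 0, -4, 0; Σd² = 32
ρ = 1 − 6Σd² / [n(n²−1)] = 1 − 6×32 / (6×35) = 1 − 192/210 ≈ 0.086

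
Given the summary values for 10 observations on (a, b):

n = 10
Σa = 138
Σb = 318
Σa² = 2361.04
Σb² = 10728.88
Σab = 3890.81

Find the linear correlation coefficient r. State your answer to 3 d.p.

r = (nΣab − ΣaΣb) / √[(nΣa² − (Σa)²)(nΣb² − (Σb)²)]
Numerator: 10×3890.81 − 138×318 = -4975.9
Denominator: √[(23610.4 − 19044)(107288.8 − 101124)] = √[4566.4 × 6164.8] = 5305.7462
r = -4975.9 / 5305.7462 ≈ -0.938

-0.938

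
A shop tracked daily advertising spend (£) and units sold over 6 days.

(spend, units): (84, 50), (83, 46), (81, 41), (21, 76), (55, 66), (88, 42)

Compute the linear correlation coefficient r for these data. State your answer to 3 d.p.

n = 6, Σx = 412, Σy = 321, Σx² = 31716, Σy² = 18193, Σxy = 20261
nΣxy − ΣxΣy = 121566 − 132252 = -10686
nΣx² − (Σx)² = 190296 − 169744 = 20552; nΣy² − (Σy)² = 109158 − 103041 = 6117
r = -10686 / √(20552 × 6117) = -10686 / 11212.3407 ≈ -0.953

-0.953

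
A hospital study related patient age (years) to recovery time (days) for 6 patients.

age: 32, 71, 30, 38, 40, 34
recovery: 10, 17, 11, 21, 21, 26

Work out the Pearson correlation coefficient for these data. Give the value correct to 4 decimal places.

0.1064

n = 6, Σx = 245, Σy = 106, Σx² = 11165, Σy² = 2068, Σxy = 4379
nΣxy − ΣxΣy = 26274 − 25970 = 304
nΣx² − (Σx)² = 66990 − 60025 = 6965; nΣy² − (Σy)² = 12408 − 11236 = 1172
r = 304 / √(6965 × 1172) = 304 / 2857.0929 ≈ 0.1064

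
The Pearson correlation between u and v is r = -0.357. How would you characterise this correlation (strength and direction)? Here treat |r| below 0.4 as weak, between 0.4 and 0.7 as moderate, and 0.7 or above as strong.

r = -0.357 < 0 so the relationship is negative.
|r| = 0.357, which falls in the weak range.

weak negative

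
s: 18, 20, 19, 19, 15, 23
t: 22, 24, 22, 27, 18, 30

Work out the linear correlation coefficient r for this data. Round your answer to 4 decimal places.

n = 6, Σs = 114, Σt = 143, Σs² = 2200, Σt² = 3497, Σst = 2767
nΣst − ΣsΣt = 16602 − 16302 = 300
nΣs² − (Σs)² = 13200 − 12996 = 204; nΣt² − (Σt)² = 20982 − 20449 = 533
r = 300 / √(204 × 533) = 300 / 329.7454 ≈ 0.9098

0.9098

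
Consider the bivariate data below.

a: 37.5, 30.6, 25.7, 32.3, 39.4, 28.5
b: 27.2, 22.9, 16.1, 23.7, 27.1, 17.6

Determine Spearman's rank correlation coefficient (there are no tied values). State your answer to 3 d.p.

0.943

Rank a: 5, 3, 1, 4, 6, 2
Rank b: 6, 3, 1, 4, 5, 2
d = rank(a) − rank(b): -1, 0, 0, 0, 1, 0; Σd² = 2
ρ = 1 − 6Σd² / [n(n²−1)] = 1 − 6×2 / (6×35) = 1 − 12/210 ≈ 0.943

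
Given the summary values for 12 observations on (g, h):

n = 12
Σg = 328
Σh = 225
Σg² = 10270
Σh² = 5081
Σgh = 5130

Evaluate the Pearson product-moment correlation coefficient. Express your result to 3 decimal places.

-0.962

r = (nΣgh − ΣgΣh) / √[(nΣg² − (Σg)²)(nΣh² − (Σh)²)]
Numerator: 12×5130 − 328×225 = -12240
Denominator: √[(123240 − 107584)(60972 − 50625)] = √[15656 × 10347] = 12727.6326
r = -12240 / 12727.6326 ≈ -0.962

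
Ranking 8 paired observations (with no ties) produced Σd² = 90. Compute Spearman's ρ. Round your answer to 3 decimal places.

-0.071

ρ = 1 − 6Σd² / [n(n²−1)] = 1 − 6×90 / (8×63)
  = 1 − 540/504 = 1 − 1.0714 ≈ -0.071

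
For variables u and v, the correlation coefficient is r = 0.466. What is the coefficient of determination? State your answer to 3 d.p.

r² = (0.466)² = 0.217

0.217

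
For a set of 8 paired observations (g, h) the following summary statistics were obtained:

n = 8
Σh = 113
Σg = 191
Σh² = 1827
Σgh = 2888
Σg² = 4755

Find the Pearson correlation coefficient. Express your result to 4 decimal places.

0.8963

r = (nΣgh − ΣgΣh) / √[(nΣg² − (Σg)²)(nΣh² − (Σh)²)]
Numerator: 8×2888 − 191×113 = 1521
Denominator: √[(38040 − 36481)(14616 − 12769)] = √[1559 × 1847] = 1696.9010
r = 1521 / 1696.9010 ≈ 0.8963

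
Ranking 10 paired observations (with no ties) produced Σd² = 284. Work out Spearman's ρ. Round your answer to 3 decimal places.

-0.721

ρ = 1 − 6Σd² / [n(n²−1)] = 1 − 6×284 / (10×99)
  = 1 − 1704/990 = 1 − 1.7212 ≈ -0.721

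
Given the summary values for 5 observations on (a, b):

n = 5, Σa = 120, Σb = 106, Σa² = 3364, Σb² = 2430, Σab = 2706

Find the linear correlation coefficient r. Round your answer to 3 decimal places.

r = (nΣab − ΣaΣb) / √[(nΣa² − (Σa)²)(nΣb² − (Σb)²)]
Numerator: 5×2706 − 120×106 = 810
Denominator: √[(16820 − 14400)(12150 − 11236)] = √[2420 × 914] = 1487.2391
r = 810 / 1487.2391 ≈ 0.545

0.545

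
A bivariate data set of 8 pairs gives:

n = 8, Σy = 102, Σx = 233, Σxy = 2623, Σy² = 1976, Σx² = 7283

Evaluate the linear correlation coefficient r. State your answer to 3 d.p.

-0.600

r = (nΣxy − ΣxΣy) / √[(nΣx² − (Σx)²)(nΣy² − (Σy)²)]
Numerator: 8×2623 − 233×102 = -2782
Denominator: √[(58264 − 54289)(15808 − 10404)] = √[3975 × 5404] = 4634.7492
r = -2782 / 4634.7492 ≈ -0.600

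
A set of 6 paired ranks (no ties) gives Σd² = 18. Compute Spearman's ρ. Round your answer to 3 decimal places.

ρ = 1 − 6Σd² / [n(n²−1)] = 1 − 6×18 / (6×35)
  = 1 − 108/210 = 1 − 0.5143 ≈ 0.486

0.486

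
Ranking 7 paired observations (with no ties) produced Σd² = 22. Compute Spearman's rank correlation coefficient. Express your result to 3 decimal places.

ρ = 1 − 6Σd² / [n(n²−1)] = 1 − 6×22 / (7×48)
  = 1 − 132/336 = 1 − 0.3929 ≈ 0.607

0.607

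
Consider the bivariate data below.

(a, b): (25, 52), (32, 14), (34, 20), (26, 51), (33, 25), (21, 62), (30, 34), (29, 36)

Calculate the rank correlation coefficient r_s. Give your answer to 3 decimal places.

-0.929

Rank a: 2, 6, 8, 3, 7, 1, 5, 4
Rank b: 7, 1, 2, 6, 3, 8, 4, 5
d = rank(a) − rank(b): -5, 5, 6, -3, 4, -7, 1, -1; Σd² = 162
ρ = 1 − 6Σd² / [n(n²−1)] = 1 − 6×162 / (8×63) = 1 − 972/504 ≈ -0.929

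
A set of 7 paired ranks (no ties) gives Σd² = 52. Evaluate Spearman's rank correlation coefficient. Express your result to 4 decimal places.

ρ = 1 − 6Σd² / [n(n²−1)] = 1 − 6×52 / (7×48)
  = 1 − 312/336 = 1 − 0.92857 ≈ 0.0714

0.0714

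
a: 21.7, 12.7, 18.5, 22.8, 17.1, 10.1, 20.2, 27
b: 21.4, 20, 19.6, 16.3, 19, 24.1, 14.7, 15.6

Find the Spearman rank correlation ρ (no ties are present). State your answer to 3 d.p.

Rank a: 6, 2, 4, 7, 3, 1, 5, 8
Rank b: 7, 6, 5, 3, 4, 8, 1, 2
d = rank(a) − rank(b): -1, -4, -1, 4, -1, -7, 4, 6; Σd² = 136
ρ = 1 − 6Σd² / [n(n²−1)] = 1 − 6×136 / (8×63) = 1 − 816/504 ≈ -0.619

-0.619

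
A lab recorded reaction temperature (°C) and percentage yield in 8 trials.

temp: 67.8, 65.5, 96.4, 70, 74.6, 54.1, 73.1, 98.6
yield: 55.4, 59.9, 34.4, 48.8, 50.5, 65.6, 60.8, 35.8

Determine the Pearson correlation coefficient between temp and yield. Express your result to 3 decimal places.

-0.936

n = 8, Σx = 600.1, Σy = 411.2, Σx² = 46637.59, Σy² = 22053.86, Σxy = 29702.35
nΣxy − ΣxΣy = 237618.8 − 246761.12 = -9142.32
nΣx² − (Σx)² = 373100.72 − 360120.01 = 12980.71; nΣy² − (Σy)² = 176430.88 − 169085.44 = 7345.44
r = -9142.32 / √(12980.71 × 7345.44) = -9142.32 / 9764.6826 ≈ -0.936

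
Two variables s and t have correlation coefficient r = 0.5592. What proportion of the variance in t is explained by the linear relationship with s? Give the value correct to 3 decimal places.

0.313

r² = (0.5592)² = 0.313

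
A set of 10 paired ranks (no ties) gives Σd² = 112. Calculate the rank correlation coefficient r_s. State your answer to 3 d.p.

0.321

ρ = 1 − 6Σd² / [n(n²−1)] = 1 − 6×112 / (10×99)
  = 1 − 672/990 = 1 − 0.6788 ≈ 0.321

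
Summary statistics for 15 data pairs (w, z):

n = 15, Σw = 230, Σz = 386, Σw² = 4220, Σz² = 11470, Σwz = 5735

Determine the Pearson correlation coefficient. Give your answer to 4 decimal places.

r = (nΣwz − ΣwΣz) / √[(nΣw² − (Σw)²)(nΣz² − (Σz)²)]
Numerator: 15×5735 − 230×386 = -2755
Denominator: √[(63300 − 52900)(172050 − 148996)] = √[10400 × 23054] = 15484.2371
r = -2755 / 15484.2371 ≈ -0.1779

-0.1779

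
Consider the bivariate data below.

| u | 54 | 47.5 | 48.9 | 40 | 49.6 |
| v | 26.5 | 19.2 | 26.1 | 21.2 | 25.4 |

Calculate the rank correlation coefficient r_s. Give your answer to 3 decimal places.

0.800

Rank u: 5, 2, 3, 1, 4
Rank v: 5, 1, 4, 2, 3
d = rank(u) − rank(v): 0, 1, -1, -1, 1; Σd² = 4
ρ = 1 − 6Σd² / [n(n²−1)] = 1 − 6×4 / (5×24) = 1 − 24/120 ≈ 0.800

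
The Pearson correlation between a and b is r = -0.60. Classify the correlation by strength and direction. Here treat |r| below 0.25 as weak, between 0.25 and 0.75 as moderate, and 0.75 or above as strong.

r = -0.60 < 0 so the relationship is negative.
|r| = 0.60, which falls in the moderate range.

moderate negative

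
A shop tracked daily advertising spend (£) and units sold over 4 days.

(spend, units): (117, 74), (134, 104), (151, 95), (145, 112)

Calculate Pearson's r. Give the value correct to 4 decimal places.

n = 4, Σx = 547, Σy = 385, Σx² = 75471, Σy² = 37861, Σxy = 53179
nΣxy − ΣxΣy = 212716 − 210595 = 2121
nΣx² − (Σx)² = 301884 − 299209 = 2675; nΣy² − (Σy)² = 151444 − 148225 = 3219
r = 2121 / √(2675 × 3219) = 2121 / 2934.4207 ≈ 0.7228

0.7228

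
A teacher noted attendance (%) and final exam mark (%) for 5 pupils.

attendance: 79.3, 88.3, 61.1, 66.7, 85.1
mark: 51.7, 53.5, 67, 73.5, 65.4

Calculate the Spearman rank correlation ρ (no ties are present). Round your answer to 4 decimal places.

-0.6000

Rank attendance: 3, 5, 1, 2, 4
Rank mark: 1, 2, 4, 5, 3
d = rank(attendance) − rank(mark): 2, 3, -3, -3, 1; Σd² = 32
ρ = 1 − 6Σd² / [n(n²−1)] = 1 − 6×32 / (5×24) = 1 − 192/120 ≈ -0.6000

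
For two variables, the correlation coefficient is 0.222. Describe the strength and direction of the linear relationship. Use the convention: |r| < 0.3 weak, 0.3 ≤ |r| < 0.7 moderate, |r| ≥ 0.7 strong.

weak positive

r = 0.222 > 0 so the relationship is positive.
|r| = 0.222, which falls in the weak range.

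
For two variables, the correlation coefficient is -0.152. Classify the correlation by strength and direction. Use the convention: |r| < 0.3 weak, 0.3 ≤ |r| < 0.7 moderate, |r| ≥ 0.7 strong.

r = -0.152 < 0 so the relationship is negative.
|r| = 0.152, which falls in the weak range.

weak negative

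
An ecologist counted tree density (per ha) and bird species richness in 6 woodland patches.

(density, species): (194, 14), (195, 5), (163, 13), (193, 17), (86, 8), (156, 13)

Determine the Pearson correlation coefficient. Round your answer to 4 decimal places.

n = 6, Σx = 987, Σy = 70, Σx² = 171211, Σy² = 912, Σxy = 11807
nΣxy − ΣxΣy = 70842 − 69090 = 1752
nΣx² − (Σx)² = 1027266 − 974169 = 53097; nΣy² − (Σy)² = 5472 − 4900 = 572
r = 1752 / √(53097 × 572) = 1752 / 5511.0329 ≈ 0.3179

0.3179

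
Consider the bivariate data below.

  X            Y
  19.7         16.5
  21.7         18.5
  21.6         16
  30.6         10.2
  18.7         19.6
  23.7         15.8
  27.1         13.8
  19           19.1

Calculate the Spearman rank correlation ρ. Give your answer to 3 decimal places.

Rank X: 3, 5, 4, 8, 1, 6, 7, 2
Rank Y: 5, 6, 4, 1, 8, 3, 2, 7
d = rank(X) − rank(Y): -2, -1, 0, 7, -7, 3, 5, -5; Σd² = 162
ρ = 1 − 6Σd² / [n(n²−1)] = 1 − 6×162 / (8×63) = 1 − 972/504 ≈ -0.929

-0.929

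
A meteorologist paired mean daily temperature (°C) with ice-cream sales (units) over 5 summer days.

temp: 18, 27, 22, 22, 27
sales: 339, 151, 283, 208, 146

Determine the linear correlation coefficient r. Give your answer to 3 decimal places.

-0.947

n = 5, Σx = 116, Σy = 1127, Σx² = 2750, Σy² = 282391, Σxy = 24923
nΣxy − ΣxΣy = 124615 − 130732 = -6117
nΣx² − (Σx)² = 13750 − 13456 = 294; nΣy² − (Σy)² = 1411955 − 1270129 = 141826
r = -6117 / √(294 × 141826) = -6117 / 6457.3093 ≈ -0.947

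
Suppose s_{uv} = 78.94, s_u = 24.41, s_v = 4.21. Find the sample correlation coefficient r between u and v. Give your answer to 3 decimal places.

0.768

r = Cov(u,v) / (s_u · s_v) = 78.94 / (24.41 × 4.21)
  = 78.94 / 102.7661 ≈ 0.768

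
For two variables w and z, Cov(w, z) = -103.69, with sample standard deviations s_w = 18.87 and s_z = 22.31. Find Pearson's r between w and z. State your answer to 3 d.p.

r = Cov(w,z) / (s_w · s_z) = -103.69 / (18.87 × 22.31)
  = -103.69 / 420.9897 ≈ -0.246

-0.246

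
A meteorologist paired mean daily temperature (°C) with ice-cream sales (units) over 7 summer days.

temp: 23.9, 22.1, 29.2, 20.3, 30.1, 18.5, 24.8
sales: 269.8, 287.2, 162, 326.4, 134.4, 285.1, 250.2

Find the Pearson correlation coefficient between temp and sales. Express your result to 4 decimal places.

-0.9330

n = 7, Σx = 168.9, Σy = 1715.1, Σx² = 4187.65, Σy² = 450002.25, Σxy = 39676.41
nΣxy − ΣxΣy = 277734.87 − 289680.39 = -11945.52
nΣx² − (Σx)² = 29313.55 − 28527.21 = 786.34; nΣy² − (Σy)² = 3150015.75 − 2941568.01 = 208447.74
r = -11945.52 / √(786.34 × 208447.74) = -11945.52 / 12802.7652 ≈ -0.9330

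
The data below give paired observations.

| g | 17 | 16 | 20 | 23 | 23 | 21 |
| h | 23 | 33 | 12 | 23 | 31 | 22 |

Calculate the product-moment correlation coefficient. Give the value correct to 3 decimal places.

n = 6, Σg = 120, Σh = 144, Σg² = 2444, Σh² = 3736, Σgh = 2863
nΣgh − ΣgΣh = 17178 − 17280 = -102
nΣg² − (Σg)² = 14664 − 14400 = 264; nΣh² − (Σh)² = 22416 − 20736 = 1680
r = -102 / √(264 × 1680) = -102 / 665.9730 ≈ -0.153

-0.153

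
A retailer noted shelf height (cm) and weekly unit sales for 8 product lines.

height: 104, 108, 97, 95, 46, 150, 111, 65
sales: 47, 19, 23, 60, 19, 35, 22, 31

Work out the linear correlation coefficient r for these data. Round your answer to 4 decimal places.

0.1917

n = 8, Σx = 776, Σy = 256, Σx² = 82076, Σy² = 9730, Σxy = 25452
nΣxy − ΣxΣy = 203616 − 198656 = 4960
nΣx² − (Σx)² = 656608 − 602176 = 54432; nΣy² − (Σy)² = 77840 − 65536 = 12304
r = 4960 / √(54432 × 12304) = 4960 / 25879.1678 ≈ 0.1917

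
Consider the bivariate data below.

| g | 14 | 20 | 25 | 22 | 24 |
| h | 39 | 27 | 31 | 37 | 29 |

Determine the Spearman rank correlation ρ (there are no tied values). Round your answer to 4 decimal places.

Rank g: 1, 2, 5, 3, 4
Rank h: 5, 1, 3, 4, 2
d = rank(g) − rank(h): -4, 1, 2, -1, 2; Σd² = 26
ρ = 1 − 6Σd² / [n(n²−1)] = 1 − 6×26 / (5×24) = 1 − 156/120 ≈ -0.3000

-0.3000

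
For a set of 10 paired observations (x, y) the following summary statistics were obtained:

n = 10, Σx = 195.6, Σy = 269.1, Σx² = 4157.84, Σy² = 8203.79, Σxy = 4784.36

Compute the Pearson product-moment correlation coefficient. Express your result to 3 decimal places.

r = (nΣxy − ΣxΣy) / √[(nΣx² − (Σx)²)(nΣy² − (Σy)²)]
Numerator: 10×4784.36 − 195.6×269.1 = -4792.36
Denominator: √[(41578.4 − 38259.36)(82037.9 − 72414.81)] = √[3319.04 × 9623.09] = 5651.4972
r = -4792.36 / 5651.4972 ≈ -0.848

-0.848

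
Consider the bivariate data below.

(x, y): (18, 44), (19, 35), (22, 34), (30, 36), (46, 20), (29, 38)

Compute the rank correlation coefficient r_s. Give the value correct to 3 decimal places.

Rank x: 1, 2, 3, 5, 6, 4
Rank y: 6, 3, 2, 4, 1, 5
d = rank(x) − rank(y): -5, -1, 1, 1, 5, -1; Σd² = 54
ρ = 1 − 6Σd² / [n(n²−1)] = 1 − 6×54 / (6×35) = 1 − 324/210 ≈ -0.543

-0.543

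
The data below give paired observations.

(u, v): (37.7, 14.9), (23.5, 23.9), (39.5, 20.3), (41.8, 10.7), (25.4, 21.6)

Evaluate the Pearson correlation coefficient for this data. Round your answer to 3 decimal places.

-0.812

n = 5, Σu = 167.9, Σv = 91.4, Σu² = 5926.19, Σv² = 1786.36, Σuv = 2921.13
nΣuv − ΣuΣv = 14605.65 − 15346.06 = -740.41
nΣu² − (Σu)² = 29630.95 − 28190.41 = 1440.54; nΣv² − (Σv)² = 8931.8 − 8353.96 = 577.84
r = -740.41 / √(1440.54 × 577.84) = -740.41 / 912.3605 ≈ -0.812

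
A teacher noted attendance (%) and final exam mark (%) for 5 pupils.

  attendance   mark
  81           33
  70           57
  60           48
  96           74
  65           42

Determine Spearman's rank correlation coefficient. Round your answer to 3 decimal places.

0.300

Rank attendance: 4, 3, 1, 5, 2
Rank mark: 1, 4, 3, 5, 2
d = rank(attendance) − rank(mark): 3, -1, -2, 0, 0; Σd² = 14
ρ = 1 − 6Σd² / [n(n²−1)] = 1 − 6×14 / (5×24) = 1 − 84/120 ≈ 0.300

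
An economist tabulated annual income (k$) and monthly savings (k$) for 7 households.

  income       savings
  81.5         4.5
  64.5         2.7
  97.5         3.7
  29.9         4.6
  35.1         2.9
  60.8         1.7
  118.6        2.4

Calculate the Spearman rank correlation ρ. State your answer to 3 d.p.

-0.286

Rank income: 5, 4, 6, 1, 2, 3, 7
Rank savings: 6, 3, 5, 7, 4, 1, 2
d = rank(income) − rank(savings): -1, 1, 1, -6, -2, 2, 5; Σd² = 72
ρ = 1 − 6Σd² / [n(n²−1)] = 1 − 6×72 / (7×48) = 1 − 432/336 ≈ -0.286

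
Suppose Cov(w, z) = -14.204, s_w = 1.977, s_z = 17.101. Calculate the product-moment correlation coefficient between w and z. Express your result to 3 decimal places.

-0.420

r = Cov(w,z) / (s_w · s_z) = -14.204 / (1.977 × 17.101)
  = -14.204 / 33.8087 ≈ -0.420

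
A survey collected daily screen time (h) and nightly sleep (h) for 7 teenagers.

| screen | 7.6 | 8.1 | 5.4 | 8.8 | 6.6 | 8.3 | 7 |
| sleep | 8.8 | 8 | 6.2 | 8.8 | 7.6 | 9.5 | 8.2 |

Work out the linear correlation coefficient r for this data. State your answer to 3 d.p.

0.872

n = 7, Σx = 51.8, Σy = 57.1, Σx² = 391.42, Σy² = 472.57, Σxy = 429.01
nΣxy − ΣxΣy = 3003.07 − 2957.78 = 45.29
nΣx² − (Σx)² = 2739.94 − 2683.24 = 56.7; nΣy² − (Σy)² = 3307.99 − 3260.41 = 47.58
r = 45.29 / √(56.7 × 47.58) = 45.29 / 51.9402 ≈ 0.872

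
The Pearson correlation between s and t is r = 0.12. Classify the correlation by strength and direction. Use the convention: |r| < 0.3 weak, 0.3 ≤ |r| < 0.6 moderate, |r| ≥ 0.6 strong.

r = 0.12 > 0 so the relationship is positive.
|r| = 0.12, which falls in the weak range.

weak positive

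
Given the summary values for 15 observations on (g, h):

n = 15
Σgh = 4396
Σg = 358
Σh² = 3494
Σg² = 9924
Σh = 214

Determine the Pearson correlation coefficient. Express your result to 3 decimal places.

-0.912

r = (nΣgh − ΣgΣh) / √[(nΣg² − (Σg)²)(nΣh² − (Σh)²)]
Numerator: 15×4396 − 358×214 = -10672
Denominator: √[(148860 − 128164)(52410 − 45796)] = √[20696 × 6614] = 11699.7156
r = -10672 / 11699.7156 ≈ -0.912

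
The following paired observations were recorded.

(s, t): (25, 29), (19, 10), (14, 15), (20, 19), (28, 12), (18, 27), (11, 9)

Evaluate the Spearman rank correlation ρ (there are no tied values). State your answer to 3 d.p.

0.393

Rank s: 6, 4, 2, 5, 7, 3, 1
Rank t: 7, 2, 4, 5, 3, 6, 1
d = rank(s) − rank(t): -1, 2, -2, 0, 4, -3, 0; Σd² = 34
ρ = 1 − 6Σd² / [n(n²−1)] = 1 − 6×34 / (7×48) = 1 − 204/336 ≈ 0.393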